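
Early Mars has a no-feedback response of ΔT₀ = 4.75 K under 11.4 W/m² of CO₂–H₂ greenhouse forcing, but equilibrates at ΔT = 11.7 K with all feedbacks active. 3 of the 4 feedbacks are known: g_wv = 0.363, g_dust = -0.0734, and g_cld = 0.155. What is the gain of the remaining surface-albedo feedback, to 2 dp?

Amplification A = ΔT/ΔT₀ = 11.7/4.75 = 2.463.
Total gain g = 1 − 1/A = 1 − 1/2.463 = 0.594.
Known gains sum to 0.363 − 0.0734 + 0.155 = 0.4446.
g_alb = 0.594 − 0.4446 = 0.15.

0.15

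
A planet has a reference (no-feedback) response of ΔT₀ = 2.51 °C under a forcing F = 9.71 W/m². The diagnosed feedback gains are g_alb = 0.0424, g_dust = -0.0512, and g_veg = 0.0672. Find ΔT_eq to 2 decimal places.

2.67 °C

Total gain g = 0.0424 − 0.0512 + 0.0672 = 0.0584.
Amplification A = 1/(1 − 0.0584) = 1.062.
ΔT = 2.51 × 1.062 = 2.67 °C.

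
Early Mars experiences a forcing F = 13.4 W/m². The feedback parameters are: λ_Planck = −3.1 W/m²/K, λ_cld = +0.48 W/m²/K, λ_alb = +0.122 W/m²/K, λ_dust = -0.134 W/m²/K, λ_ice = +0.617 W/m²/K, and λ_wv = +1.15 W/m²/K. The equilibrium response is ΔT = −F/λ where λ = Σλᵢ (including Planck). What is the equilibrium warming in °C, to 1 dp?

15.5 °C

Net feedback parameter λ = (−3.1) + (+0.48) + (+0.122) + (-0.134) + (+0.617) + (+1.15) = -0.865 W/m²/K.
ΔT = −F/λ = −13.4/(-0.865) = 15.5 °C.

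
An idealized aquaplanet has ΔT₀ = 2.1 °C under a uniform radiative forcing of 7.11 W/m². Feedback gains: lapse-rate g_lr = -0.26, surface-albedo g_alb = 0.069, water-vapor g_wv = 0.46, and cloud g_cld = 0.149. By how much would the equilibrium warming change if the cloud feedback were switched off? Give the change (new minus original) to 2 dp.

-0.74 °C

Original: g = 0.418, ΔT = 2.1/(1−0.418) = 3.6082 °C.
Without cloud: g' = 0.269, ΔT' = 2.1/(1−0.269) = 2.8728 °C.
Change = 2.8728 − 3.6082 = -0.74 °C.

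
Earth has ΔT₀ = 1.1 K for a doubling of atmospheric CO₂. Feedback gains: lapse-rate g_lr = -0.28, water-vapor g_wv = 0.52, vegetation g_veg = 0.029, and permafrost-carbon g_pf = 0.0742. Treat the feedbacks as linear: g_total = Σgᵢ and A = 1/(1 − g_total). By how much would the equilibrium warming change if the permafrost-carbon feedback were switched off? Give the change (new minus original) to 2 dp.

Original: g = 0.3432, ΔT = 1.1/(1−0.3432) = 1.6748 K.
Without permafrost-carbon: g' = 0.269, ΔT' = 1.1/(1−0.269) = 1.5048 K.
Change = 1.5048 − 1.6748 = -0.17 K.

-0.17 K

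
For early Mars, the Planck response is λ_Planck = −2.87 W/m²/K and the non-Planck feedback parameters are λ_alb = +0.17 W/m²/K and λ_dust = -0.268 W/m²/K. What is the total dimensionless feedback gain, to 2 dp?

Convert to gains: g_alb = 0.17/2.87 = 0.05923; g_dust = -0.268/2.87 = -0.09338.
Total gain g = -0.03415.

-0.03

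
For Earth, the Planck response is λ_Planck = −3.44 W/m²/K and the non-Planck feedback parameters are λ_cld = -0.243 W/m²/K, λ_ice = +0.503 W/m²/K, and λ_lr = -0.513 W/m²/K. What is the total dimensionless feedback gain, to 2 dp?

-0.07

Convert to gains: g_cld = -0.243/3.44 = -0.07064; g_ice = 0.503/3.44 = 0.1462; g_lr = -0.513/3.44 = -0.1491.
Total gain g = -0.07354.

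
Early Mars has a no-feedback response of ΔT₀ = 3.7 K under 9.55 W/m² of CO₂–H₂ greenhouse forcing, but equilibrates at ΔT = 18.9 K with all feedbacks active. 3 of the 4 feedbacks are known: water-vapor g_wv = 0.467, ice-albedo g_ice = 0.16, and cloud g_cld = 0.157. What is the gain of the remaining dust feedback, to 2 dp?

0.02

Amplification A = ΔT/ΔT₀ = 18.9/3.7 = 5.108.
Total gain g = 1 − 1/A = 1 − 1/5.108 = 0.8042.
Known gains sum to 0.467 + 0.16 + 0.157 = 0.784.
g_dust = 0.8042 − 0.784 = 0.02.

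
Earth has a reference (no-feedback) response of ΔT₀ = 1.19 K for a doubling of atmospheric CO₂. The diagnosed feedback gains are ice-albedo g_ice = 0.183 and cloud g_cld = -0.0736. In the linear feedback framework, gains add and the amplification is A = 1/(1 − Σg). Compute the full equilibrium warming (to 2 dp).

Total gain g = 0.183 − 0.0736 = 0.1094.
Amplification A = 1/(1 − 0.1094) = 1.123.
ΔT = 1.19 × 1.123 = 1.34 K.

1.34 K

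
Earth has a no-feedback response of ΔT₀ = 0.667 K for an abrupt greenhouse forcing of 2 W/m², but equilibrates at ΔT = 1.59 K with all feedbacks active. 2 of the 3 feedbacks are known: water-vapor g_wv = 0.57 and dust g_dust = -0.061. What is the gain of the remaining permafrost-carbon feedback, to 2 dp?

Amplification A = ΔT/ΔT₀ = 1.59/0.667 = 2.384.
Total gain g = 1 − 1/A = 1 − 1/2.384 = 0.5805.
Known gains sum to 0.57 − 0.061 = 0.509.
g_pf = 0.5805 − 0.509 = 0.07.

0.07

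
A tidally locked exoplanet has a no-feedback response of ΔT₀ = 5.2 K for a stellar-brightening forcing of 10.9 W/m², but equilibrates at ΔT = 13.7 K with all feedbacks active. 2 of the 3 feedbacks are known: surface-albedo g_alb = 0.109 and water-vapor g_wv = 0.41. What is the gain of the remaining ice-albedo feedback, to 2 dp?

Amplification A = ΔT/ΔT₀ = 13.7/5.2 = 2.635.
Total gain g = 1 − 1/A = 1 − 1/2.635 = 0.6205.
Known gains sum to 0.109 + 0.41 = 0.519.
g_ice = 0.6205 − 0.519 = 0.10.

0.10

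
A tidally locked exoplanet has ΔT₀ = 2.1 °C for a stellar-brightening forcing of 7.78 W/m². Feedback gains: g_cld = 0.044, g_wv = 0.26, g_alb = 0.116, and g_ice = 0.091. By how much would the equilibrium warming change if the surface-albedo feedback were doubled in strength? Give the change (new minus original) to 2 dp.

1.34 °C

Original: g = 0.511, ΔT = 2.1/(1−0.511) = 4.2945 °C.
With doubled surface-albedo: g' = 0.627, ΔT' = 2.1/(1−0.627) = 5.6300 °C.
Change = 5.6300 − 4.2945 = 1.34 °C.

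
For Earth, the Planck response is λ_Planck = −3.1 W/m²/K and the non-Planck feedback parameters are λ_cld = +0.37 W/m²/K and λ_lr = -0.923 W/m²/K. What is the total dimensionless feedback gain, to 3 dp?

Convert to gains: g_cld = 0.37/3.1 = 0.1194; g_lr = -0.923/3.1 = -0.2977.
Total gain g = -0.1783.

-0.178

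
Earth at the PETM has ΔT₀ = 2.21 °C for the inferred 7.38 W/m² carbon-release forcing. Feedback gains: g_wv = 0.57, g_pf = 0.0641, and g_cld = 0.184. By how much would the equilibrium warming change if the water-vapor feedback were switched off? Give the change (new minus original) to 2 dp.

-9.21 °C

Original: g = 0.8181, ΔT = 2.21/(1−0.8181) = 12.1495 °C.
Without water-vapor: g' = 0.2481, ΔT' = 2.21/(1−0.2481) = 2.9392 °C.
Change = 2.9392 − 12.1495 = -9.21 °C.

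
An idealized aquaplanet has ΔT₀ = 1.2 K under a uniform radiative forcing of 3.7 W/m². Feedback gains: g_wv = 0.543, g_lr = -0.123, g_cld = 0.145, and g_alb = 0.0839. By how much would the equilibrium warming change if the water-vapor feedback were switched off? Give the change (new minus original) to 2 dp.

-2.08 K

Original: g = 0.6489, ΔT = 1.2/(1−0.6489) = 3.4178 K.
Without water-vapor: g' = 0.1059, ΔT' = 1.2/(1−0.1059) = 1.3421 K.
Change = 1.3421 − 3.4178 = -2.08 K.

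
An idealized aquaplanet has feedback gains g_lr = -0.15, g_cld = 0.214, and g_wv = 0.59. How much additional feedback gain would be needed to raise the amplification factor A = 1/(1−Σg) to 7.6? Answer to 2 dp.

0.21

Current total gain = 0.654.
Target gain for A = 7.6: g* = 1 − 1/7.6 = 0.8684.
Additional gain needed = 0.8684 − 0.654 = 0.21.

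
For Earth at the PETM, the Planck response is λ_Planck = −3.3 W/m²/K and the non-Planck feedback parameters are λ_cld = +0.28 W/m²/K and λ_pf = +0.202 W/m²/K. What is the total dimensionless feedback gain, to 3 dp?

Convert to gains: g_cld = 0.28/3.3 = 0.08485; g_pf = 0.202/3.3 = 0.06121.
Total gain g = 0.14606.

0.146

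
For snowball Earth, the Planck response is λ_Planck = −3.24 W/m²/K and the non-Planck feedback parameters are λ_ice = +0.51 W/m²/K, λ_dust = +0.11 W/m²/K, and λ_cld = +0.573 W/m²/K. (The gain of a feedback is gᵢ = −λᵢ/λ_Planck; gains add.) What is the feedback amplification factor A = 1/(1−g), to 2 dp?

Convert to gains: g_ice = 0.51/3.24 = 0.1574; g_dust = 0.11/3.24 = 0.03395; g_cld = 0.573/3.24 = 0.1769.
Total gain g = 0.36825.
A = 1/(1 − 0.36825) = 1.58.

1.58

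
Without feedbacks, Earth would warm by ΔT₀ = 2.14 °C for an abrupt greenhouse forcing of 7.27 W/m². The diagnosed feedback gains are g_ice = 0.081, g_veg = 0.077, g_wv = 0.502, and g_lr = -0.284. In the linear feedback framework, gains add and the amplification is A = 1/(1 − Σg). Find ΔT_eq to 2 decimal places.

3.43 °C

Total gain g = 0.081 + 0.077 + 0.502 − 0.284 = 0.376.
Amplification A = 1/(1 − 0.376) = 1.603.
ΔT = 2.14 × 1.603 = 3.43 °C.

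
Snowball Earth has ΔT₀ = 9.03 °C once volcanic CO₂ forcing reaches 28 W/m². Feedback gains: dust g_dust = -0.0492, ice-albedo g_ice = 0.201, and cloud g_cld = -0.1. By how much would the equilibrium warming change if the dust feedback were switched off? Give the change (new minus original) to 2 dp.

0.52 °C

Original: g = 0.0518, ΔT = 9.03/(1−0.0518) = 9.5233 °C.
Without dust: g' = 0.101, ΔT' = 9.03/(1−0.101) = 10.0445 °C.
Change = 10.0445 − 9.5233 = 0.52 °C.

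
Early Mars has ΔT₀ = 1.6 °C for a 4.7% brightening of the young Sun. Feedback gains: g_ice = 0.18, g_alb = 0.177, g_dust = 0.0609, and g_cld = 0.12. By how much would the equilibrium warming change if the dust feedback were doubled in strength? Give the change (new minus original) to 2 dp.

Original: g = 0.5379, ΔT = 1.6/(1−0.5379) = 3.4625 °C.
With doubled dust: g' = 0.5988, ΔT' = 1.6/(1−0.5988) = 3.9880 °C.
Change = 3.9880 − 3.4625 = 0.53 °C.

0.53 °C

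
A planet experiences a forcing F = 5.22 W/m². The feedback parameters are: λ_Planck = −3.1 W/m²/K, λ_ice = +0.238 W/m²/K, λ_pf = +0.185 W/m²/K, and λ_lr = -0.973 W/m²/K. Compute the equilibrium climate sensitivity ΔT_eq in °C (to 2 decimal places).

Net feedback parameter λ = (−3.1) + (+0.238) + (+0.185) + (-0.973) = -3.65 W/m²/K.
ΔT = −F/λ = −5.22/(-3.65) = 1.43 °C.

1.43 °C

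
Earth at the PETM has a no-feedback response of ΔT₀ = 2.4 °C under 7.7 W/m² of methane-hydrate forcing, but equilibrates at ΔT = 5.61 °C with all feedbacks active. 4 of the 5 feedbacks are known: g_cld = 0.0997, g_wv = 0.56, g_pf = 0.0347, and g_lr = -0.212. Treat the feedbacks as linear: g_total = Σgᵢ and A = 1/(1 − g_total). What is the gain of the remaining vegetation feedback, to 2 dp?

Amplification A = ΔT/ΔT₀ = 5.61/2.4 = 2.338.
Total gain g = 1 − 1/A = 1 − 1/2.338 = 0.5723.
Known gains sum to 0.0997 + 0.56 + 0.0347 − 0.212 = 0.4824.
g_veg = 0.5723 − 0.4824 = 0.09.

0.09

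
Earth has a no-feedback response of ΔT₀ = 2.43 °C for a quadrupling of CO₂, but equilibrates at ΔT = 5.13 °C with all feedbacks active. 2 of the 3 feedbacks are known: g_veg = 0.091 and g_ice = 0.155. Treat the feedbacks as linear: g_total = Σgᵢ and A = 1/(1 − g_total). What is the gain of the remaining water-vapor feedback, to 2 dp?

0.28

Amplification A = ΔT/ΔT₀ = 5.13/2.43 = 2.111.
Total gain g = 1 − 1/A = 1 − 1/2.111 = 0.5263.
Known gains sum to 0.091 + 0.155 = 0.246.
g_wv = 0.5263 − 0.246 = 0.28.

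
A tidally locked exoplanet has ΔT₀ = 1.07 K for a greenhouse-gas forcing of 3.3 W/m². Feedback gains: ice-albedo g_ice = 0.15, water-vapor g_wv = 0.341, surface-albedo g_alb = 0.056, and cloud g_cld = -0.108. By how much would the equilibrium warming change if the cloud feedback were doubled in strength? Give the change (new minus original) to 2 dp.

-0.31 K

Original: g = 0.439, ΔT = 1.07/(1−0.439) = 1.9073 K.
With doubled cloud: g' = 0.331, ΔT' = 1.07/(1−0.331) = 1.5994 K.
Change = 1.5994 − 1.9073 = -0.31 K.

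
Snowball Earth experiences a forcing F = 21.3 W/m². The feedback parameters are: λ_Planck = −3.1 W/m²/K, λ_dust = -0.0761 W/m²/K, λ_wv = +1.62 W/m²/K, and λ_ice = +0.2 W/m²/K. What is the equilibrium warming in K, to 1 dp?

15.7 K

Net feedback parameter λ = (−3.1) + (-0.0761) + (+1.62) + (+0.2) = -1.3561 W/m²/K.
ΔT = −F/λ = −21.3/(-1.3561) = 15.7 K.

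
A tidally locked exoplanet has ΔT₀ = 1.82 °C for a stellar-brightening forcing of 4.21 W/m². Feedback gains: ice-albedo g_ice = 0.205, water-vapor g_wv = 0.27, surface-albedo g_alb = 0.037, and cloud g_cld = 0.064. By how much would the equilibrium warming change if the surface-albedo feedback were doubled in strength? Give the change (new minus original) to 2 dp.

Original: g = 0.576, ΔT = 1.82/(1−0.576) = 4.2925 °C.
With doubled surface-albedo: g' = 0.613, ΔT' = 1.82/(1−0.613) = 4.7028 °C.
Change = 4.7028 − 4.2925 = 0.41 °C.

0.41 °C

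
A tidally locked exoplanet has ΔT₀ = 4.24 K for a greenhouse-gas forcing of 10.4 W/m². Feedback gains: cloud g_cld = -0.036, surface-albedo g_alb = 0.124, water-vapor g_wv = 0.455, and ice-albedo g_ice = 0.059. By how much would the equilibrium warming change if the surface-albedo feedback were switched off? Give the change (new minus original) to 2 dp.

Original: g = 0.602, ΔT = 4.24/(1−0.602) = 10.6533 K.
Without surface-albedo: g' = 0.478, ΔT' = 4.24/(1−0.478) = 8.1226 K.
Change = 8.1226 − 10.6533 = -2.53 K.

-2.53 K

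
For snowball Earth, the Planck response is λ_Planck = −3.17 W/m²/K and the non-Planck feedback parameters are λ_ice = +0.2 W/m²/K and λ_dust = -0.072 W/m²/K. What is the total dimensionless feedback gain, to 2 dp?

0.04

Convert to gains: g_ice = 0.2/3.17 = 0.06309; g_dust = -0.072/3.17 = -0.02271.
Total gain g = 0.04038.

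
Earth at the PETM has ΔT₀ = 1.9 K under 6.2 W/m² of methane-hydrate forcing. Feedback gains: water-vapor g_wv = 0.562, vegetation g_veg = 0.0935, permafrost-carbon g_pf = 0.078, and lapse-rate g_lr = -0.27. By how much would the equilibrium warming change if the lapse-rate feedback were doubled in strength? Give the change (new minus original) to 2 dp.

Original: g = 0.4635, ΔT = 1.9/(1−0.4635) = 3.5415 K.
With doubled lapse-rate: g' = 0.1935, ΔT' = 1.9/(1−0.1935) = 2.3559 K.
Change = 2.3559 − 3.5415 = -1.19 K.

-1.19 K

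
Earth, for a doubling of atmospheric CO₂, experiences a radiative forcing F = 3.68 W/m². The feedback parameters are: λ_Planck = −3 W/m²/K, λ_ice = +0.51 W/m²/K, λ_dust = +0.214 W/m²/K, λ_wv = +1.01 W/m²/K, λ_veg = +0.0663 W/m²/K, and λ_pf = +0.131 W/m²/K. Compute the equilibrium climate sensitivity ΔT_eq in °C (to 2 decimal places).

Net feedback parameter λ = (−3) + (+0.51) + (+0.214) + (+1.01) + (+0.0663) + (+0.131) = -1.0687 W/m²/K.
ΔT = −F/λ = −3.68/(-1.0687) = 3.44 °C.

3.44 °C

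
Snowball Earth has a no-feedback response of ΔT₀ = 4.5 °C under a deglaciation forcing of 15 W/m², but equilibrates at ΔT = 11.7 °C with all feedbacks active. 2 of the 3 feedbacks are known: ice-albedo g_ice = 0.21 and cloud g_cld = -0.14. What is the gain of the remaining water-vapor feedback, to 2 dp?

0.55

Amplification A = ΔT/ΔT₀ = 11.7/4.5 = 2.6.
Total gain g = 1 − 1/A = 1 − 1/2.6 = 0.6154.
Known gains sum to 0.21 − 0.14 = 0.07.
g_wv = 0.6154 − 0.07 = 0.55.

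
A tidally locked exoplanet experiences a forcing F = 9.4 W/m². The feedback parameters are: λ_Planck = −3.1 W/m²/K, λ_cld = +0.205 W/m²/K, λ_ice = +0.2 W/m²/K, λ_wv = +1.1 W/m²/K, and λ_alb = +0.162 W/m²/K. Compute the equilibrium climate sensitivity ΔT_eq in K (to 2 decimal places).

Net feedback parameter λ = (−3.1) + (+0.205) + (+0.2) + (+1.1) + (+0.162) = -1.433 W/m²/K.
ΔT = −F/λ = −9.4/(-1.433) = 6.56 K.

6.56 K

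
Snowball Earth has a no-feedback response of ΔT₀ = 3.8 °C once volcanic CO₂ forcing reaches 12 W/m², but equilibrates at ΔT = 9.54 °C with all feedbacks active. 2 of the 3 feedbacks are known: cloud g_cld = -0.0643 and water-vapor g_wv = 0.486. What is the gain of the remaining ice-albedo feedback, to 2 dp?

Amplification A = ΔT/ΔT₀ = 9.54/3.8 = 2.511.
Total gain g = 1 − 1/A = 1 − 1/2.511 = 0.6018.
Known gains sum to -0.0643 + 0.486 = 0.4217.
g_ice = 0.6018 − 0.4217 = 0.18.

0.18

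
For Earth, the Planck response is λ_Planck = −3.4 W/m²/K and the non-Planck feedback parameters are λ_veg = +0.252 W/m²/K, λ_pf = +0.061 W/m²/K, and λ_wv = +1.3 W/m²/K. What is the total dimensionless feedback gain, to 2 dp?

0.47

Convert to gains: g_veg = 0.252/3.4 = 0.07412; g_pf = 0.061/3.4 = 0.01794; g_wv = 1.3/3.4 = 0.3824.
Total gain g = 0.47446.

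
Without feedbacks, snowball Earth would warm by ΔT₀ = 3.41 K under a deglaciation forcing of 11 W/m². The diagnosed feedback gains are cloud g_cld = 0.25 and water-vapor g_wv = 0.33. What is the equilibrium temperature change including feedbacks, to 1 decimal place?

Total gain g = 0.25 + 0.33 = 0.58.
Amplification A = 1/(1 − 0.58) = 2.381.
ΔT = 3.41 × 2.381 = 8.1 K.

8.1 K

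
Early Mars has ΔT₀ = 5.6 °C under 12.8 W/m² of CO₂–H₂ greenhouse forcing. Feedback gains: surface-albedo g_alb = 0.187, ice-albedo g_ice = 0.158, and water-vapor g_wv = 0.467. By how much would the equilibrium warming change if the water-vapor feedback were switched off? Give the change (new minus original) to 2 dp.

Original: g = 0.812, ΔT = 5.6/(1−0.812) = 29.7872 °C.
Without water-vapor: g' = 0.345, ΔT' = 5.6/(1−0.345) = 8.5496 °C.
Change = 8.5496 − 29.7872 = -21.24 °C.

-21.24 °C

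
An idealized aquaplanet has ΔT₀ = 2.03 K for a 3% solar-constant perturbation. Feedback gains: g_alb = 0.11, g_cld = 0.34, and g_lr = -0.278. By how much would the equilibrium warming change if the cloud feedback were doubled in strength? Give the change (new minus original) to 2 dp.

1.71 K

Original: g = 0.172, ΔT = 2.03/(1−0.172) = 2.4517 K.
With doubled cloud: g' = 0.512, ΔT' = 2.03/(1−0.512) = 4.1598 K.
Change = 4.1598 − 2.4517 = 1.71 K.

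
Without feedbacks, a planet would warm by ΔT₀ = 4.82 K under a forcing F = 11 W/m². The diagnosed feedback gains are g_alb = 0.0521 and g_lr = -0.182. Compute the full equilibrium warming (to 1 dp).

Total gain g = 0.0521 − 0.182 = -0.1299.
Amplification A = 1/(1 + 0.1299) = 0.885.
ΔT = 4.82 × 0.885 = 4.3 K.

4.3 K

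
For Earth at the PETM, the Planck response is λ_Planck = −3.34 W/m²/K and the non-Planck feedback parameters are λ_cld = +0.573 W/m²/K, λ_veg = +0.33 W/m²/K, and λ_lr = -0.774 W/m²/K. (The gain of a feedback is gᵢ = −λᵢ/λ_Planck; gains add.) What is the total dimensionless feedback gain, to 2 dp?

0.04

Convert to gains: g_cld = 0.573/3.34 = 0.1716; g_veg = 0.33/3.34 = 0.0988; g_lr = -0.774/3.34 = -0.2317.
Total gain g = 0.0387.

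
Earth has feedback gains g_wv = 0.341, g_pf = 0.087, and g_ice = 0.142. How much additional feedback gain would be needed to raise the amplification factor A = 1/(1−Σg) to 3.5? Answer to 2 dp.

0.14

Current total gain = 0.57.
Target gain for A = 3.5: g* = 1 − 1/3.5 = 0.7143.
Additional gain needed = 0.7143 − 0.57 = 0.14.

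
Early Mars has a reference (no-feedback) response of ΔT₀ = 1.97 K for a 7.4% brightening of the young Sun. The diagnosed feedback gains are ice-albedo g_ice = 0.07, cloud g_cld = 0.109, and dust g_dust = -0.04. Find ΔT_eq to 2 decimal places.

Total gain g = 0.07 + 0.109 − 0.04 = 0.139.
Amplification A = 1/(1 − 0.139) = 1.161.
ΔT = 1.97 × 1.161 = 2.29 K.

2.29 K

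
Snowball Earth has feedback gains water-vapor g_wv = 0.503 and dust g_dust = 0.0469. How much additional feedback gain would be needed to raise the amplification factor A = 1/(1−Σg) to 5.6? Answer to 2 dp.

0.27

Current total gain = 0.5499.
Target gain for A = 5.6: g* = 1 − 1/5.6 = 0.8214.
Additional gain needed = 0.8214 − 0.5499 = 0.27.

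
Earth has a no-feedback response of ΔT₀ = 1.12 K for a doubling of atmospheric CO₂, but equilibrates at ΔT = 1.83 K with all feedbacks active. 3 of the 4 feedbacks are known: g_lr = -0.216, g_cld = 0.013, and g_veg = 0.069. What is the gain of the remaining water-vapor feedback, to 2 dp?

0.52

Amplification A = ΔT/ΔT₀ = 1.83/1.12 = 1.634.
Total gain g = 1 − 1/A = 1 − 1/1.634 = 0.388.
Known gains sum to -0.216 + 0.013 + 0.069 = -0.134.
g_wv = 0.388 + 0.134 = 0.52.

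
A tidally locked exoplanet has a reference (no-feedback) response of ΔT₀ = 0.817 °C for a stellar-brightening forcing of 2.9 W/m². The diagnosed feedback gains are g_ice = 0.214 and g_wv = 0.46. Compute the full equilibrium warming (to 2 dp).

Total gain g = 0.214 + 0.46 = 0.674.
Amplification A = 1/(1 − 0.674) = 3.067.
ΔT = 0.817 × 3.067 = 2.51 °C.

2.51 °C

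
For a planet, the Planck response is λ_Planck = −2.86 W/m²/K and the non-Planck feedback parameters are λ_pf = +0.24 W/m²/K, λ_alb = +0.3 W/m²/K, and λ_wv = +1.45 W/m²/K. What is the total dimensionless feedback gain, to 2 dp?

0.70

Convert to gains: g_pf = 0.24/2.86 = 0.08392; g_alb = 0.3/2.86 = 0.1049; g_wv = 1.45/2.86 = 0.507.
Total gain g = 0.69582.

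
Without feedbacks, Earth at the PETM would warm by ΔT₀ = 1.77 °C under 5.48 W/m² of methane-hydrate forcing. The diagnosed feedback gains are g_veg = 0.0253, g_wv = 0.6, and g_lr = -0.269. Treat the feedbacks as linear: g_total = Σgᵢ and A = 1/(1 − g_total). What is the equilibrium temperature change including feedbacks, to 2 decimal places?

2.75 °C

Total gain g = 0.0253 + 0.6 − 0.269 = 0.3563.
Amplification A = 1/(1 − 0.3563) = 1.554.
ΔT = 1.77 × 1.554 = 2.75 °C.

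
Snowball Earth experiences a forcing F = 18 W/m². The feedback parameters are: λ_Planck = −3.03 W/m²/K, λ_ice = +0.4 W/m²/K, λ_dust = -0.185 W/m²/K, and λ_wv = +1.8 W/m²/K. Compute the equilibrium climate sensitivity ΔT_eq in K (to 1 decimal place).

Net feedback parameter λ = (−3.03) + (+0.4) + (-0.185) + (+1.8) = -1.015 W/m²/K.
ΔT = −F/λ = −18/(-1.015) = 17.7 K.

17.7 K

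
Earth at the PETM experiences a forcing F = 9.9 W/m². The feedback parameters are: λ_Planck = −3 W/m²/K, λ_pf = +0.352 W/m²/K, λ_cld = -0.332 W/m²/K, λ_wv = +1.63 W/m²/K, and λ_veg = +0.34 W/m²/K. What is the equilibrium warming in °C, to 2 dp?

Net feedback parameter λ = (−3) + (+0.352) + (-0.332) + (+1.63) + (+0.34) = -1.01 W/m²/K.
ΔT = −F/λ = −9.9/(-1.01) = 9.80 °C.

9.80 °C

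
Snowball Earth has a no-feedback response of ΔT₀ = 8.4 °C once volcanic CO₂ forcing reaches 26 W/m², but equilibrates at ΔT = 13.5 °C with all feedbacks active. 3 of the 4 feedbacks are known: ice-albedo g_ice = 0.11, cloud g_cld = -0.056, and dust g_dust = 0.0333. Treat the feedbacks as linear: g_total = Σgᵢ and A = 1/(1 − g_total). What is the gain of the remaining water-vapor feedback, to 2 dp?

0.29

Amplification A = ΔT/ΔT₀ = 13.5/8.4 = 1.607.
Total gain g = 1 − 1/A = 1 − 1/1.607 = 0.3777.
Known gains sum to 0.11 − 0.056 + 0.0333 = 0.0873.
g_wv = 0.3777 − 0.0873 = 0.29.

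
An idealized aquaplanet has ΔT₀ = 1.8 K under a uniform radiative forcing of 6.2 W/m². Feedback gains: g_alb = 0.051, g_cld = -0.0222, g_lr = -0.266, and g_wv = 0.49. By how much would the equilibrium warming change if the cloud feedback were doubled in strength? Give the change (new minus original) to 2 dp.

Original: g = 0.2528, ΔT = 1.8/(1−0.2528) = 2.4090 K.
With doubled cloud: g' = 0.2306, ΔT' = 1.8/(1−0.2306) = 2.3395 K.
Change = 2.3395 − 2.4090 = -0.07 K.

-0.07 K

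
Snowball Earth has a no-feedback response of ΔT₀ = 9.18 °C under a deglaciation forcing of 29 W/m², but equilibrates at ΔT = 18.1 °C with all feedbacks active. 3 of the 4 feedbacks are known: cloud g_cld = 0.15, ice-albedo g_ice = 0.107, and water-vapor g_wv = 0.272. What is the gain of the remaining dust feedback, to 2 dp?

-0.04

Amplification A = ΔT/ΔT₀ = 18.1/9.18 = 1.972.
Total gain g = 1 − 1/A = 1 − 1/1.972 = 0.4929.
Known gains sum to 0.15 + 0.107 + 0.272 = 0.529.
g_dust = 0.4929 − 0.529 = -0.04.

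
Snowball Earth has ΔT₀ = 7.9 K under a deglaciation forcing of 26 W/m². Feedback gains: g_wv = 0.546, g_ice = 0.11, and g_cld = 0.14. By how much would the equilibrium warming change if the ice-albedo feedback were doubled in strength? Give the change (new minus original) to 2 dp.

45.32 K

Original: g = 0.796, ΔT = 7.9/(1−0.796) = 38.7255 K.
With doubled ice-albedo: g' = 0.906, ΔT' = 7.9/(1−0.906) = 84.0426 K.
Change = 84.0426 − 38.7255 = 45.32 K.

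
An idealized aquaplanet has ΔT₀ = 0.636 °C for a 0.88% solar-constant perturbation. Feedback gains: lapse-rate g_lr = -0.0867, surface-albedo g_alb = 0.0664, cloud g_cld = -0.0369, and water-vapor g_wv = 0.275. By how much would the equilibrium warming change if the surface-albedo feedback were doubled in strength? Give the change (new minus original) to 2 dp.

0.08 °C

Original: g = 0.2178, ΔT = 0.636/(1−0.2178) = 0.8131 °C.
With doubled surface-albedo: g' = 0.2842, ΔT' = 0.636/(1−0.2842) = 0.8885 °C.
Change = 0.8885 − 0.8131 = 0.08 °C.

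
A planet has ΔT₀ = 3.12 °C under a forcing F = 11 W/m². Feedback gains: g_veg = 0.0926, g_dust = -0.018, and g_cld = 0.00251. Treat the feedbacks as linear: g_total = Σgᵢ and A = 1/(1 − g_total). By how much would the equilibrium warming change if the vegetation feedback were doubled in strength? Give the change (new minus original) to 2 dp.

Original: g = 0.07711, ΔT = 3.12/(1−0.07711) = 3.3807 °C.
With doubled vegetation: g' = 0.16971, ΔT' = 3.12/(1−0.16971) = 3.7577 °C.
Change = 3.7577 − 3.3807 = 0.38 °C.

0.38 °C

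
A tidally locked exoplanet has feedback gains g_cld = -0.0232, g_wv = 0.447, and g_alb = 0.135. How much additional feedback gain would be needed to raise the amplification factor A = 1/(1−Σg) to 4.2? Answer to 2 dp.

Current total gain = 0.5588.
Target gain for A = 4.2: g* = 1 − 1/4.2 = 0.7619.
Additional gain needed = 0.7619 − 0.5588 = 0.20.

0.20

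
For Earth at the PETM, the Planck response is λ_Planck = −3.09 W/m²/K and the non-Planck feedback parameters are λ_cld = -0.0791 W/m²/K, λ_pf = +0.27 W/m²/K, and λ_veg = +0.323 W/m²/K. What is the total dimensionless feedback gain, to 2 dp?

0.17

Convert to gains: g_cld = -0.0791/3.09 = -0.0256; g_pf = 0.27/3.09 = 0.08738; g_veg = 0.323/3.09 = 0.1045.
Total gain g = 0.16628.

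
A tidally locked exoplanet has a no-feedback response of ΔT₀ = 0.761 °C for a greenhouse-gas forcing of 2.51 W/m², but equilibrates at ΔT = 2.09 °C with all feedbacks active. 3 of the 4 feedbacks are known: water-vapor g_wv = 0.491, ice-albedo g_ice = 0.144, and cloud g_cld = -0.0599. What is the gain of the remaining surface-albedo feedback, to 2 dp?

0.06

Amplification A = ΔT/ΔT₀ = 2.09/0.761 = 2.746.
Total gain g = 1 − 1/A = 1 − 1/2.746 = 0.6358.
Known gains sum to 0.491 + 0.144 − 0.0599 = 0.5751.
g_alb = 0.6358 − 0.5751 = 0.06.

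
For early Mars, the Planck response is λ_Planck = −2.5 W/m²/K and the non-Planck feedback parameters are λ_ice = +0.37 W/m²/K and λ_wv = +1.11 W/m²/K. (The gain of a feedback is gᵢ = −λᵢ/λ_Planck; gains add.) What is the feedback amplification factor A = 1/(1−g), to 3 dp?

Convert to gains: g_ice = 0.37/2.5 = 0.148; g_wv = 1.11/2.5 = 0.444.
Total gain g = 0.592.
A = 1/(1 − 0.592) = 2.451.

2.451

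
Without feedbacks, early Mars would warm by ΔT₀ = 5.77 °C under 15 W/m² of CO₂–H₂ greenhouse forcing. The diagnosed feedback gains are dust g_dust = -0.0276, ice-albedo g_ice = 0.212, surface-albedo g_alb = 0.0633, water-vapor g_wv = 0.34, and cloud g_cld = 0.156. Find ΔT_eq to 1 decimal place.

Total gain g = -0.0276 + 0.212 + 0.0633 + 0.34 + 0.156 = 0.7437.
Amplification A = 1/(1 − 0.7437) = 3.902.
ΔT = 5.77 × 3.902 = 22.5 °C.

22.5 °C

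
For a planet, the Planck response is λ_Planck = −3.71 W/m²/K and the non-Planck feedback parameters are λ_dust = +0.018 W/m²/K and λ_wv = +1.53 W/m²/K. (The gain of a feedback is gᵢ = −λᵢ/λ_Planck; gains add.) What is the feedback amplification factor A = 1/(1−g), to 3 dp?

Convert to gains: g_dust = 0.018/3.71 = 0.004852; g_wv = 1.53/3.71 = 0.4124.
Total gain g = 0.417252.
A = 1/(1 − 0.417252) = 1.716.

1.716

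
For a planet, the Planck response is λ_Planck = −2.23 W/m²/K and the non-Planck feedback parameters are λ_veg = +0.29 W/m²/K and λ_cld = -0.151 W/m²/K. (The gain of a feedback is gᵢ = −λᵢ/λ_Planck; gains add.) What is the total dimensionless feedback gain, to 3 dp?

Convert to gains: g_veg = 0.29/2.23 = 0.13; g_cld = -0.151/2.23 = -0.06771.
Total gain g = 0.06229.

0.062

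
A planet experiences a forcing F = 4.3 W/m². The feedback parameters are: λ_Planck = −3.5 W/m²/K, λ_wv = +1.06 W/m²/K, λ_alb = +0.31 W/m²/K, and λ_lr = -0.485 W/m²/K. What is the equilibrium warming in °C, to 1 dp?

Net feedback parameter λ = (−3.5) + (+1.06) + (+0.31) + (-0.485) = -2.615 W/m²/K.
ΔT = −F/λ = −4.3/(-2.615) = 1.6 °C.

1.6 °C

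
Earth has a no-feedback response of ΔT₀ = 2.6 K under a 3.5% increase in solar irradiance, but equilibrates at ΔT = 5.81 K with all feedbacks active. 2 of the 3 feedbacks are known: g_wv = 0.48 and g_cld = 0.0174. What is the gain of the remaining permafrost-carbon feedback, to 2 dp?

Amplification A = ΔT/ΔT₀ = 5.81/2.6 = 2.235.
Total gain g = 1 − 1/A = 1 − 1/2.235 = 0.5526.
Known gains sum to 0.48 + 0.0174 = 0.4974.
g_pf = 0.5526 − 0.4974 = 0.06.

0.06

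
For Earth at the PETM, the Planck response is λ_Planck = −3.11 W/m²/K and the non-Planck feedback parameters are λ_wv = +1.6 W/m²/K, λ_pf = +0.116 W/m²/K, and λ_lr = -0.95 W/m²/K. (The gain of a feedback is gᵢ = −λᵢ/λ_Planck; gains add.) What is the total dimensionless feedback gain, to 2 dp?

Convert to gains: g_wv = 1.6/3.11 = 0.5145; g_pf = 0.116/3.11 = 0.0373; g_lr = -0.95/3.11 = -0.3055.
Total gain g = 0.2463.

0.25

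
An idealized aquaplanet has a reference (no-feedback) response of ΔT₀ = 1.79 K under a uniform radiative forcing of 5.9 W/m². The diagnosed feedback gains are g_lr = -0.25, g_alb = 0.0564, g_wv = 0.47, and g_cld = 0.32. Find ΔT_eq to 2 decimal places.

4.44 K

Total gain g = -0.25 + 0.0564 + 0.47 + 0.32 = 0.5964.
Amplification A = 1/(1 − 0.5964) = 2.478.
ΔT = 1.79 × 2.478 = 4.44 K.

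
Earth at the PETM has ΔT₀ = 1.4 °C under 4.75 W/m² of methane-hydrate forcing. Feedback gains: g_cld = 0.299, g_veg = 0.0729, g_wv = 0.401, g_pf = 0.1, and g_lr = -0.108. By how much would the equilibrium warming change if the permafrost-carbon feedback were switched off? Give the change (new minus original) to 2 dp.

-1.78 °C

Original: g = 0.7649, ΔT = 1.4/(1−0.7649) = 5.9549 °C.
Without permafrost-carbon: g' = 0.6649, ΔT' = 1.4/(1−0.6649) = 4.1779 °C.
Change = 4.1779 − 5.9549 = -1.78 °C.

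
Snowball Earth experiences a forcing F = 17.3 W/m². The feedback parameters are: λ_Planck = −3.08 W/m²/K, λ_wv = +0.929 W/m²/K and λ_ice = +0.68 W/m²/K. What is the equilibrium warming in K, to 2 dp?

11.76 K

Net feedback parameter λ = (−3.08) + (+0.929) + (+0.68) = -1.471 W/m²/K.
ΔT = −F/λ = −17.3/(-1.471) = 11.76 K.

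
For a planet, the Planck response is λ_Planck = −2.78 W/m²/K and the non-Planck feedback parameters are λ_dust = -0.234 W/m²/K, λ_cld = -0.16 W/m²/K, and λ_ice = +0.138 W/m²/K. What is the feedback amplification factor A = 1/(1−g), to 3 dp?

Convert to gains: g_dust = -0.234/2.78 = -0.08417; g_cld = -0.16/2.78 = -0.05755; g_ice = 0.138/2.78 = 0.04964.
Total gain g = -0.09208.
A = 1/(1 + 0.09208) = 0.916.

0.916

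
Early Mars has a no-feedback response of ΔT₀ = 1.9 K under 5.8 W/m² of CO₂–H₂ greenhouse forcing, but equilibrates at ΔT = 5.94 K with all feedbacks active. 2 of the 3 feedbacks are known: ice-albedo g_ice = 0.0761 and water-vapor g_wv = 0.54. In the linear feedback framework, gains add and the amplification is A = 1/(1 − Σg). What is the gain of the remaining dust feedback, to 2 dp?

Amplification A = ΔT/ΔT₀ = 5.94/1.9 = 3.126.
Total gain g = 1 − 1/A = 1 − 1/3.126 = 0.6801.
Known gains sum to 0.0761 + 0.54 = 0.6161.
g_dust = 0.6801 − 0.6161 = 0.06.

0.06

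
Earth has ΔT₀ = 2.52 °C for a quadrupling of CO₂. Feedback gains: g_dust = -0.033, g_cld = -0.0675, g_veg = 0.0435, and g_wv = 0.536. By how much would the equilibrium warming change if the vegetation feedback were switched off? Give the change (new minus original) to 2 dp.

Original: g = 0.479, ΔT = 2.52/(1−0.479) = 4.8369 °C.
Without vegetation: g' = 0.4355, ΔT' = 2.52/(1−0.4355) = 4.4641 °C.
Change = 4.4641 − 4.8369 = -0.37 °C.

-0.37 °C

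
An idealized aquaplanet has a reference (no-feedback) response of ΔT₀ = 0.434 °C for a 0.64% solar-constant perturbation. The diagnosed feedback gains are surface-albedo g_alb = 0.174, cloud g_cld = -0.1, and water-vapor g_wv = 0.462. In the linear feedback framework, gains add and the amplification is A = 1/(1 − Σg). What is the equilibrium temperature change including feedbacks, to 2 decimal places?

0.94 °C

Total gain g = 0.174 − 0.1 + 0.462 = 0.536.
Amplification A = 1/(1 − 0.536) = 2.155.
ΔT = 0.434 × 2.155 = 0.94 °C.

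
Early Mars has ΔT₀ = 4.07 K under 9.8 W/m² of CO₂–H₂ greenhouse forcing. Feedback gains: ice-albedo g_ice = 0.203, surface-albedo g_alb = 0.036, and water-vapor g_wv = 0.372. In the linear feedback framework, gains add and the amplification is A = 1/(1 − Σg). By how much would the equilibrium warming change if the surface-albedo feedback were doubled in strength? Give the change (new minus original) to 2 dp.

1.07 K

Original: g = 0.611, ΔT = 4.07/(1−0.611) = 10.4627 K.
With doubled surface-albedo: g' = 0.647, ΔT' = 4.07/(1−0.647) = 11.5297 K.
Change = 11.5297 − 10.4627 = 1.07 K.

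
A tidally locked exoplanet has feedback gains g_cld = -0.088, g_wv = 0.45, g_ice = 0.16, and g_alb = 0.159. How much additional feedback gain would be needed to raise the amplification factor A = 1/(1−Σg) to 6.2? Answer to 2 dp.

Current total gain = 0.681.
Target gain for A = 6.2: g* = 1 − 1/6.2 = 0.8387.
Additional gain needed = 0.8387 − 0.681 = 0.16.

0.16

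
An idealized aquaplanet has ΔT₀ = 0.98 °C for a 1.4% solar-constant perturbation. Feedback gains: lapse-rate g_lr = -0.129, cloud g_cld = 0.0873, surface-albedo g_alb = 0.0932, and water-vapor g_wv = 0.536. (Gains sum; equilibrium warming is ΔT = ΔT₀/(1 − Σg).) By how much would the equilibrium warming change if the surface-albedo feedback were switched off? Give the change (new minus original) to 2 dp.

-0.44 °C

Original: g = 0.5875, ΔT = 0.98/(1−0.5875) = 2.3758 °C.
Without surface-albedo: g' = 0.4943, ΔT' = 0.98/(1−0.4943) = 1.9379 °C.
Change = 1.9379 − 2.3758 = -0.44 °C.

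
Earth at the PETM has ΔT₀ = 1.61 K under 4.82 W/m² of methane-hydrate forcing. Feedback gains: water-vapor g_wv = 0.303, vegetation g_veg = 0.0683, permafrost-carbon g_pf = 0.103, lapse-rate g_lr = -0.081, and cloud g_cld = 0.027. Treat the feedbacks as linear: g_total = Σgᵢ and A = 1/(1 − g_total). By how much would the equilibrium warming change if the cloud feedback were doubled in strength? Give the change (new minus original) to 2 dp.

Original: g = 0.4203, ΔT = 1.61/(1−0.4203) = 2.7773 K.
With doubled cloud: g' = 0.4473, ΔT' = 1.61/(1−0.4473) = 2.9130 K.
Change = 2.9130 − 2.7773 = 0.14 K.

0.14 K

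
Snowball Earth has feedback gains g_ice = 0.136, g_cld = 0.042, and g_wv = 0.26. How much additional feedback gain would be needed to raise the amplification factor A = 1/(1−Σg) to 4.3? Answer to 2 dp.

0.33

Current total gain = 0.438.
Target gain for A = 4.3: g* = 1 − 1/4.3 = 0.7674.
Additional gain needed = 0.7674 − 0.438 = 0.33.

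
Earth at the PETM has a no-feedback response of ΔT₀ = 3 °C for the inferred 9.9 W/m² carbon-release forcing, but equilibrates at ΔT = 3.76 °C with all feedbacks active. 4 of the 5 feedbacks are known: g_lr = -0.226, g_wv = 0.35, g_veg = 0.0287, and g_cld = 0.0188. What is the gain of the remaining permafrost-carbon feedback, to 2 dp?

Amplification A = ΔT/ΔT₀ = 3.76/3 = 1.253.
Total gain g = 1 − 1/A = 1 − 1/1.253 = 0.2019.
Known gains sum to -0.226 + 0.35 + 0.0287 + 0.0188 = 0.1715.
g_pf = 0.2019 − 0.1715 = 0.03.

0.03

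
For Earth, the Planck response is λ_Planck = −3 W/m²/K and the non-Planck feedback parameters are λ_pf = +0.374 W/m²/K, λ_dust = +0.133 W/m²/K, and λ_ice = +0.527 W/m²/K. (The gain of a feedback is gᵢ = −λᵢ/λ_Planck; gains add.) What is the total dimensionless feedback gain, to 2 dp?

Convert to gains: g_pf = 0.374/3 = 0.1247; g_dust = 0.133/3 = 0.04433; g_ice = 0.527/3 = 0.1757.
Total gain g = 0.34473.

0.34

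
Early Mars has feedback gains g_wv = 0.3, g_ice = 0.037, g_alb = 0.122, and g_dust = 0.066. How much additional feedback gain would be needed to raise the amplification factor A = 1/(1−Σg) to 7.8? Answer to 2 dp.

Current total gain = 0.525.
Target gain for A = 7.8: g* = 1 − 1/7.8 = 0.8718.
Additional gain needed = 0.8718 − 0.525 = 0.35.

0.35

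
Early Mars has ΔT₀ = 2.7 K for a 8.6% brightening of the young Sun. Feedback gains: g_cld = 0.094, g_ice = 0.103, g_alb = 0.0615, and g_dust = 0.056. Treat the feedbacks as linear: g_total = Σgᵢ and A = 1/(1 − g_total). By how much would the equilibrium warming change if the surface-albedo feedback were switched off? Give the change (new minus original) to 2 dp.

Original: g = 0.3145, ΔT = 2.7/(1−0.3145) = 3.9387 K.
Without surface-albedo: g' = 0.253, ΔT' = 2.7/(1−0.253) = 3.6145 K.
Change = 3.6145 − 3.9387 = -0.32 K.

-0.32 K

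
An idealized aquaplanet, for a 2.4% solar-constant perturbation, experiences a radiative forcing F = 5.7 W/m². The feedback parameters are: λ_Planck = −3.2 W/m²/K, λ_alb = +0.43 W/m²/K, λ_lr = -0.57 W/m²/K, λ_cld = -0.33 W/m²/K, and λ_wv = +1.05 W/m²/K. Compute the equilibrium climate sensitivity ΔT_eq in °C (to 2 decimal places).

Net feedback parameter λ = (−3.2) + (+0.43) + (-0.57) + (-0.33) + (+1.05) = -2.62 W/m²/K.
ΔT = −F/λ = −5.7/(-2.62) = 2.18 °C.

2.18 °C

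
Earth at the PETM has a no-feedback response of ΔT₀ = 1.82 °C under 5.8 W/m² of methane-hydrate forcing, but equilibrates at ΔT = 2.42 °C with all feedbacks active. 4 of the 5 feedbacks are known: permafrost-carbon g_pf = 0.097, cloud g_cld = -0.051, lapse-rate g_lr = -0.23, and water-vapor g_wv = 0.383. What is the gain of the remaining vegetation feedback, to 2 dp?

Amplification A = ΔT/ΔT₀ = 2.42/1.82 = 1.33.
Total gain g = 1 − 1/A = 1 − 1/1.33 = 0.2481.
Known gains sum to 0.097 − 0.051 − 0.23 + 0.383 = 0.199.
g_veg = 0.2481 − 0.199 = 0.05.

0.05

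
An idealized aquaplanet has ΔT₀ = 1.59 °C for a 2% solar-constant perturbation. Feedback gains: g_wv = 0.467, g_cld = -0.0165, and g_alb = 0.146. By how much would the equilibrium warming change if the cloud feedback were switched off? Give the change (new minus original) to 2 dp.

Original: g = 0.5965, ΔT = 1.59/(1−0.5965) = 3.9405 °C.
Without cloud: g' = 0.613, ΔT' = 1.59/(1−0.613) = 4.1085 °C.
Change = 4.1085 − 3.9405 = 0.17 °C.

0.17 °C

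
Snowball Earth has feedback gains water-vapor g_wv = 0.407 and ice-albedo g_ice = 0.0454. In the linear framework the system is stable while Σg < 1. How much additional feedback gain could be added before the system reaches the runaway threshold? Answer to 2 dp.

0.55

Current total gain = 0.407 + 0.0454 = 0.4524.
Margin to runaway = 1 − 0.4524 = 0.55.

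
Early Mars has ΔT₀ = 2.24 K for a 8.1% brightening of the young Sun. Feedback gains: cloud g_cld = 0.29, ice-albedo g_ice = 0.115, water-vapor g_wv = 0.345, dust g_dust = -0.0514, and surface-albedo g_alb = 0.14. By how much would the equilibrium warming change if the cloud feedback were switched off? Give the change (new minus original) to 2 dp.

-8.92 K

Original: g = 0.8386, ΔT = 2.24/(1−0.8386) = 13.8786 K.
Without cloud: g' = 0.5486, ΔT' = 2.24/(1−0.5486) = 4.9623 K.
Change = 4.9623 − 13.8786 = -8.92 K.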